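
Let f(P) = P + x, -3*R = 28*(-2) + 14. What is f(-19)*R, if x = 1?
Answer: -252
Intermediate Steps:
R = 14 (R = -(28*(-2) + 14)/3 = -(-56 + 14)/3 = -⅓*(-42) = 14)
f(P) = 1 + P (f(P) = P + 1 = 1 + P)
f(-19)*R = (1 - 19)*14 = -18*14 = -252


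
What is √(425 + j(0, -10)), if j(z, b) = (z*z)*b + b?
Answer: √415 ≈ 20.372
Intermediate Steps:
j(z, b) = b + b*z² (j(z, b) = z²*b + b = b*z² + b = b + b*z²)
√(425 + j(0, -10)) = √(425 - 10*(1 + 0²)) = √(425 - 10*(1 + 0)) = √(425 - 10*1) = √(425 - 10) = √415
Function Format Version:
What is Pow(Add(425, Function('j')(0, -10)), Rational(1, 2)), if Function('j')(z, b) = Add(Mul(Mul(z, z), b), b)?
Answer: Pow(415, Rational(1, 2)) ≈ 20.372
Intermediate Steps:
Function('j')(z, b) = Add(b, Mul(b, Pow(z, 2))) (Function('j')(z, b) = Add(Mul(Pow(z, 2), b), b) = Add(Mul(b, Pow(z, 2)), b) = Add(b, Mul(b, Pow(z, 2))))
Pow(Add(425, Function('j')(0, -10)), Rational(1, 2)) = Pow(Add(425, Mul(-10, Add(1, Pow(0, 2)))), Rational(1, 2)) = Pow(Add(425, Mul(-10, Add(1, 0))), Rational(1, 2)) = Pow(Add(425, Mul(-10, 1)), Rational(1, 2)) = Pow(Add(425, -10), Rational(1, 2)) = Pow(415, Rational(1, 2))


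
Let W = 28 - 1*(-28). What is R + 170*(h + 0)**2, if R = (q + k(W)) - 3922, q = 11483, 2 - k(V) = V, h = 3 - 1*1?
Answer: 8187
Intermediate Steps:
h = 2 (h = 3 - 1 = 2)
W = 56 (W = 28 + 28 = 56)
k(V) = 2 - V
R = 7507 (R = (11483 + (2 - 1*56)) - 3922 = (11483 + (2 - 56)) - 3922 = (11483 - 54) - 3922 = 11429 - 3922 = 7507)
R + 170*(h + 0)**2 = 7507 + 170*(2 + 0)**2 = 7507 + 170*2**2 = 7507 + 170*4 = 7507 + 680 = 8187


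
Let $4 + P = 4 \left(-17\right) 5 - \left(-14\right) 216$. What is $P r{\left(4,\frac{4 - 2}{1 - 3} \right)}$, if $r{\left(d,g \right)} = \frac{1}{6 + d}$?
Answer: $268$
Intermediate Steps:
$P = 2680$ ($P = -4 + \left(4 \left(-17\right) 5 - \left(-14\right) 216\right) = -4 - -2684 = -4 + \left(-340 + 3024\right) = -4 + 2684 = 2680$)
$P r{\left(4,\frac{4 - 2}{1 - 3} \right)} = \frac{2680}{6 + 4} = \frac{2680}{10} = 2680 \cdot \frac{1}{10} = 268$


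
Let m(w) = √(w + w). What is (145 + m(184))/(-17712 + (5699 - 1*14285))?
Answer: -145/26298 - 2*√23/13149 ≈ -0.0062432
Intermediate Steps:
m(w) = √2*√w (m(w) = √(2*w) = √2*√w)
(145 + m(184))/(-17712 + (5699 - 1*14285)) = (145 + √2*√184)/(-17712 + (5699 - 1*14285)) = (145 + √2*(2*√46))/(-17712 + (5699 - 14285)) = (145 + 4*√23)/(-17712 - 8586) = (145 + 4*√23)/(-26298) = (145 + 4*√23)*(-1/26298) = -145/26298 - 2*√23/13149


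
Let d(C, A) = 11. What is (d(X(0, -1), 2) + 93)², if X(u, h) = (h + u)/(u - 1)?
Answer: 10816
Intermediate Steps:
X(u, h) = (h + u)/(-1 + u)
(d(X(0, -1), 2) + 93)² = (11 + 93)² = 104² = 10816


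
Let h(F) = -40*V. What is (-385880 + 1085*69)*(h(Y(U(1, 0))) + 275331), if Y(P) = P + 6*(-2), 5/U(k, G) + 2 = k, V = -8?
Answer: -85731595765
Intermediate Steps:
U(k, G) = 5/(-2 + k)
Y(P) = -12 + P (Y(P) = P - 12 = -12 + P)
h(F) = 320 (h(F) = -40*(-8) = 320)
(-385880 + 1085*69)*(h(Y(U(1, 0))) + 275331) = (-385880 + 1085*69)*(320 + 275331) = (-385880 + 74865)*275651 = -311015*275651 = -85731595765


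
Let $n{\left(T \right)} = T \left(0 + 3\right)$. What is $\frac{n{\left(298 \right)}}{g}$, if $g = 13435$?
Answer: $\frac{894}{13435} \approx 0.066543$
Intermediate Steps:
$n{\left(T \right)} = 3 T$ ($n{\left(T \right)} = T 3 = 3 T$)
$\frac{n{\left(298 \right)}}{g} = \frac{3 \cdot 298}{13435} = 894 \cdot \frac{1}{13435} = \frac{894}{13435}$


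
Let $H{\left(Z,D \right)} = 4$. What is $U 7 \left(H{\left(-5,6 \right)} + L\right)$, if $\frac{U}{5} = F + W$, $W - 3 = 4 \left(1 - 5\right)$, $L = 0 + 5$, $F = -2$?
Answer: $-4725$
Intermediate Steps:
$L = 5$
$W = -13$ ($W = 3 + 4 \left(1 - 5\right) = 3 + 4 \left(-4\right) = 3 - 16 = -13$)
$U = -75$ ($U = 5 \left(-2 - 13\right) = 5 \left(-15\right) = -75$)
$U 7 \left(H{\left(-5,6 \right)} + L\right) = \left(-75\right) 7 \left(4 + 5\right) = \left(-525\right) 9 = -4725$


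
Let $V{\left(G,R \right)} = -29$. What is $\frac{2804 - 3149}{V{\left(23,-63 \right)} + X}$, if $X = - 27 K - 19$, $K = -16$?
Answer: $- \frac{115}{128} \approx -0.89844$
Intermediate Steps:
$X = 413$ ($X = \left(-27\right) \left(-16\right) - 19 = 432 - 19 = 413$)
$\frac{2804 - 3149}{V{\left(23,-63 \right)} + X} = \frac{2804 - 3149}{-29 + 413} = - \frac{345}{384} = \left(-345\right) \frac{1}{384} = - \frac{115}{128}$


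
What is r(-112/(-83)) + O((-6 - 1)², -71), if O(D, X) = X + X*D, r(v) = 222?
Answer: -3328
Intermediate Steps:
O(D, X) = X + D*X
r(-112/(-83)) + O((-6 - 1)², -71) = 222 - 71*(1 + (-6 - 1)²) = 222 - 71*(1 + (-7)²) = 222 - 71*(1 + 49) = 222 - 71*50 = 222 - 3550 = -3328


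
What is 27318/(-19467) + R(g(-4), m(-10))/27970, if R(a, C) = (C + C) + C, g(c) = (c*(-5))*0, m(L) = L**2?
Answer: -25274812/18149733 ≈ -1.3926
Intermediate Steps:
g(c) = 0 (g(c) = -5*c*0 = 0)
R(a, C) = 3*C (R(a, C) = 2*C + C = 3*C)
27318/(-19467) + R(g(-4), m(-10))/27970 = 27318/(-19467) + (3*(-10)**2)/27970 = 27318*(-1/19467) + (3*100)*(1/27970) = -9106/6489 + 300*(1/27970) = -9106/6489 + 30/2797 = -25274812/18149733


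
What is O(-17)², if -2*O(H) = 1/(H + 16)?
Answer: ¼ ≈ 0.25000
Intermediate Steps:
O(H) = -1/(2*(16 + H)) (O(H) = -1/(2*(H + 16)) = -1/(2*(16 + H)))
O(-17)² = (-1/(32 + 2*(-17)))² = (-1/(32 - 34))² = (-1/(-2))² = (-1*(-½))² = (½)² = ¼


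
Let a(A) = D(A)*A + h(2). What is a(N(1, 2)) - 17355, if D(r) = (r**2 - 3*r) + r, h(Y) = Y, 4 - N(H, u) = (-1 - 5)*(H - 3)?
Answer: -17993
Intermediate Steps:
N(H, u) = -14 + 6*H (N(H, u) = 4 - (-1 - 5)*(H - 3) = 4 - (-6)*(-3 + H) = 4 - (18 - 6*H) = 4 + (-18 + 6*H) = -14 + 6*H)
D(r) = r**2 - 2*r
a(A) = 2 + A**2*(-2 + A) (a(A) = (A*(-2 + A))*A + 2 = A**2*(-2 + A) + 2 = 2 + A**2*(-2 + A))
a(N(1, 2)) - 17355 = (2 + (-14 + 6*1)**2*(-2 + (-14 + 6*1))) - 17355 = (2 + (-14 + 6)**2*(-2 + (-14 + 6))) - 17355 = (2 + (-8)**2*(-2 - 8)) - 17355 = (2 + 64*(-10)) - 17355 = (2 - 640) - 17355 = -638 - 17355 = -17993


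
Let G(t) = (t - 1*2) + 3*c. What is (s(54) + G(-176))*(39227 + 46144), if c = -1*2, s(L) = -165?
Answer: -29794479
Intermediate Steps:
c = -2
G(t) = -8 + t (G(t) = (t - 1*2) + 3*(-2) = (t - 2) - 6 = (-2 + t) - 6 = -8 + t)
(s(54) + G(-176))*(39227 + 46144) = (-165 + (-8 - 176))*(39227 + 46144) = (-165 - 184)*85371 = -349*85371 = -29794479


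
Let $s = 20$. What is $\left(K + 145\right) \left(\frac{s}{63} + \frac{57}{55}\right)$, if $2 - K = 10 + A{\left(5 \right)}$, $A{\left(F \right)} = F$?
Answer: $\frac{18764}{105} \approx 178.7$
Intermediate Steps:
$K = -13$ ($K = 2 - \left(10 + 5\right) = 2 - 15 = -13$)
$\left(K + 145\right) \left(\frac{s}{63} + \frac{57}{55}\right) = \left(-13 + 145\right) \left(\frac{20}{63} + \frac{57}{55}\right) = 132 \left(20 \cdot \frac{1}{63} + 57 \cdot \frac{1}{55}\right) = 132 \left(\frac{20}{63} + \frac{57}{55}\right) = 132 \cdot \frac{4691}{3465} = \frac{18764}{105}$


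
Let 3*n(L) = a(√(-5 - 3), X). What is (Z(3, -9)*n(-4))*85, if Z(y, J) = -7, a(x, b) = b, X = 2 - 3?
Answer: 595/3 ≈ 198.33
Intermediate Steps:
X = -1
n(L) = -⅓ (n(L) = (⅓)*(-1) = -⅓)
(Z(3, -9)*n(-4))*85 = -7*(-⅓)*85 = (7/3)*85 = 595/3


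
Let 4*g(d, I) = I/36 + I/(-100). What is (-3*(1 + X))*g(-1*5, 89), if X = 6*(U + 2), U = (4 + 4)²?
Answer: -35333/75 ≈ -471.11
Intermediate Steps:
U = 64 (U = 8² = 64)
X = 396 (X = 6*(64 + 2) = 6*66 = 396)
g(d, I) = I/225 (g(d, I) = (I/36 + I/(-100))/4 = (I*(1/36) + I*(-1/100))/4 = (I/36 - I/100)/4 = (4*I/225)/4 = I/225)
(-3*(1 + X))*g(-1*5, 89) = (-3*(1 + 396))*((1/225)*89) = -3*397*(89/225) = -1191*89/225 = -35333/75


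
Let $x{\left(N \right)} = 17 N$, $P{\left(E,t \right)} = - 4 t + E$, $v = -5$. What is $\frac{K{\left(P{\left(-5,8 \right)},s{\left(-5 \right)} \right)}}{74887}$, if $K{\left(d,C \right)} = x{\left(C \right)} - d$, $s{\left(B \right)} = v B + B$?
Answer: $\frac{377}{74887} \approx 0.0050343$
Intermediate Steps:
$s{\left(B \right)} = - 4 B$ ($s{\left(B \right)} = - 5 B + B = - 4 B$)
$P{\left(E,t \right)} = E - 4 t$
$K{\left(d,C \right)} = - d + 17 C$ ($K{\left(d,C \right)} = 17 C - d = - d + 17 C$)
$\frac{K{\left(P{\left(-5,8 \right)},s{\left(-5 \right)} \right)}}{74887} = \frac{- (-5 - 32) + 17 \left(\left(-4\right) \left(-5\right)\right)}{74887} = \left(- (-5 - 32) + 17 \cdot 20\right) \frac{1}{74887} = \left(\left(-1\right) \left(-37\right) + 340\right) \frac{1}{74887} = \left(37 + 340\right) \frac{1}{74887} = 377 \cdot \frac{1}{74887} = \frac{377}{74887}$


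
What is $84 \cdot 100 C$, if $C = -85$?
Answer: $-714000$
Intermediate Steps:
$84 \cdot 100 C = 84 \cdot 100 \left(-85\right) = 8400 \left(-85\right) = -714000$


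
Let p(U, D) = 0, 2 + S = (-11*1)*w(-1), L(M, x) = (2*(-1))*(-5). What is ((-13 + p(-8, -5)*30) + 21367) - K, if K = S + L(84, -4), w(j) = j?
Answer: 21335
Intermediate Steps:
L(M, x) = 10 (L(M, x) = -2*(-5) = 10)
S = 9 (S = -2 - 11*1*(-1) = -2 - 11*(-1) = -2 + 11 = 9)
K = 19 (K = 9 + 10 = 19)
((-13 + p(-8, -5)*30) + 21367) - K = ((-13 + 0*30) + 21367) - 1*19 = ((-13 + 0) + 21367) - 19 = (-13 + 21367) - 19 = 21354 - 19 = 21335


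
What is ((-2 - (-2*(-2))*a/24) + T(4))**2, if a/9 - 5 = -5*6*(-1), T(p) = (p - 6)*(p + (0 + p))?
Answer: 19881/4 ≈ 4970.3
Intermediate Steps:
T(p) = 2*p*(-6 + p) (T(p) = (-6 + p)*(p + p) = (-6 + p)*(2*p) = 2*p*(-6 + p))
a = 315 (a = 45 + 9*(-5*6*(-1)) = 45 + 9*(-30*(-1)) = 45 + 9*30 = 45 + 270 = 315)
((-2 - (-2*(-2))*a/24) + T(4))**2 = ((-2 - -2*(-2)*315/24) + 2*4*(-6 + 4))**2 = ((-2 - 4*315/24) + 2*4*(-2))**2 = ((-2 - 1260/24) - 16)**2 = ((-2 - 1*105/2) - 16)**2 = ((-2 - 105/2) - 16)**2 = (-109/2 - 16)**2 = (-141/2)**2 = 19881/4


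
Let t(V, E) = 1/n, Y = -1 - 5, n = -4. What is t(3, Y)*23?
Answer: -23/4 ≈ -5.7500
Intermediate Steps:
Y = -6
t(V, E) = -¼ (t(V, E) = 1/(-4) = -¼)
t(3, Y)*23 = -¼*23 = -23/4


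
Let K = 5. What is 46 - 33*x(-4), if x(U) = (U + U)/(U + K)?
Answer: 310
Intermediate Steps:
x(U) = 2*U/(5 + U) (x(U) = (U + U)/(U + 5) = (2*U)/(5 + U) = 2*U/(5 + U))
46 - 33*x(-4) = 46 - 66*(-4)/(5 - 4) = 46 - 66*(-4)/1 = 46 - 66*(-4) = 46 - 33*(-8) = 46 + 264 = 310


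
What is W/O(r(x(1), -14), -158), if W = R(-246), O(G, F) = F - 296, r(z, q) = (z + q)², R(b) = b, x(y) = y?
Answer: 123/227 ≈ 0.54185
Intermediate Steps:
r(z, q) = (q + z)²
O(G, F) = -296 + F
W = -246
W/O(r(x(1), -14), -158) = -246/(-296 - 158) = -246/(-454) = -246*(-1/454) = 123/227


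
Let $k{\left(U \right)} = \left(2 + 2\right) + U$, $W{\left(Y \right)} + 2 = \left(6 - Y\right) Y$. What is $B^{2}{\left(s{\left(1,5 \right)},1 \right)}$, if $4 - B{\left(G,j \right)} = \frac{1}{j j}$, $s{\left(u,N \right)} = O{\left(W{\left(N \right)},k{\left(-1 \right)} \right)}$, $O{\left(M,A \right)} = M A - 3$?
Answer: $9$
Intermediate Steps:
$W{\left(Y \right)} = -2 + Y \left(6 - Y\right)$ ($W{\left(Y \right)} = -2 + \left(6 - Y\right) Y = -2 + Y \left(6 - Y\right)$)
$k{\left(U \right)} = 4 + U$
$O{\left(M,A \right)} = -3 + A M$ ($O{\left(M,A \right)} = A M - 3 = -3 + A M$)
$s{\left(u,N \right)} = -9 - 3 N^{2} + 18 N$ ($s{\left(u,N \right)} = -3 + \left(4 - 1\right) \left(-2 - N^{2} + 6 N\right) = -3 + 3 \left(-2 - N^{2} + 6 N\right) = -3 - \left(6 - 18 N + 3 N^{2}\right) = -9 - 3 N^{2} + 18 N$)
$B{\left(G,j \right)} = 4 - \frac{1}{j^{2}}$ ($B{\left(G,j \right)} = 4 - \frac{1}{j j} = 4 - \frac{1}{j^{2}}$)
$B^{2}{\left(s{\left(1,5 \right)},1 \right)} = \left(4 - 1^{-2}\right)^{2} = \left(4 - 1\right)^{2} = 3^{2} = 9$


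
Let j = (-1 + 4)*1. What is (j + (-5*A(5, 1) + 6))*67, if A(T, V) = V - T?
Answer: 1943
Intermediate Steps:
j = 3 (j = 3*1 = 3)
(j + (-5*A(5, 1) + 6))*67 = (3 + (-5*(1 - 1*5) + 6))*67 = (3 + (-5*(1 - 5) + 6))*67 = (3 + (-5*(-4) + 6))*67 = (3 + (20 + 6))*67 = (3 + 26)*67 = 29*67 = 1943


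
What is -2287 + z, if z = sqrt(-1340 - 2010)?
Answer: -2287 + 5*I*sqrt(134) ≈ -2287.0 + 57.879*I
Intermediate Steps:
z = 5*I*sqrt(134) (z = sqrt(-3350) = 5*I*sqrt(134) ≈ 57.879*I)
-2287 + z = -2287 + 5*I*sqrt(134)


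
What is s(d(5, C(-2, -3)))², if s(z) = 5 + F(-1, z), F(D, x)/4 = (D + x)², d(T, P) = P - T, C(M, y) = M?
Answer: 68121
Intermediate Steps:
F(D, x) = 4*(D + x)²
s(z) = 5 + 4*(-1 + z)²
s(d(5, C(-2, -3)))² = (5 + 4*(-1 + (-2 - 1*5))²)² = (5 + 4*(-1 + (-2 - 5))²)² = (5 + 4*(-1 - 7)²)² = (5 + 4*(-8)²)² = (5 + 4*64)² = (5 + 256)² = 261² = 68121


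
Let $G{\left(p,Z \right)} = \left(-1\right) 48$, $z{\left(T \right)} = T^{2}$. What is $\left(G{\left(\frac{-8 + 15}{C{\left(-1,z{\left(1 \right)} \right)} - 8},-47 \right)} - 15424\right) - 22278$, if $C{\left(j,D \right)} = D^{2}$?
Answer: $-37750$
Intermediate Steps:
$G{\left(p,Z \right)} = -48$
$\left(G{\left(\frac{-8 + 15}{C{\left(-1,z{\left(1 \right)} \right)} - 8},-47 \right)} - 15424\right) - 22278 = \left(-48 - 15424\right) - 22278 = -15472 - 22278 = -37750$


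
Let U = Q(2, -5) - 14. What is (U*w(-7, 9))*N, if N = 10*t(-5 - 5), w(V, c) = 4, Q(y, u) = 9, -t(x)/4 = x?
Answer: -8000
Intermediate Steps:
t(x) = -4*x
N = 400 (N = 10*(-4*(-5 - 5)) = 10*(-4*(-10)) = 10*40 = 400)
U = -5 (U = 9 - 14 = -5)
(U*w(-7, 9))*N = -5*4*400 = -20*400 = -8000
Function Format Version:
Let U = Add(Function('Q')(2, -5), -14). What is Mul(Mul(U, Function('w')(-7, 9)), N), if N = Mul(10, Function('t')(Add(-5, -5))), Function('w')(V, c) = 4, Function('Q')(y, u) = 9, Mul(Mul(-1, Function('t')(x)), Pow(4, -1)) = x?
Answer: -8000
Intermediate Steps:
Function('t')(x) = Mul(-4, x)
N = 400 (N = Mul(10, Mul(-4, Add(-5, -5))) = Mul(10, Mul(-4, -10)) = Mul(10, 40) = 400)
U = -5 (U = Add(9, -14) = -5)
Mul(Mul(U, Function('w')(-7, 9)), N) = Mul(Mul(-5, 4), 400) = Mul(-20, 400) = -8000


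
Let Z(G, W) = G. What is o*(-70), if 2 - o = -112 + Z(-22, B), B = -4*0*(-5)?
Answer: -9520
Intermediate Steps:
B = 0 (B = 0*(-5) = 0)
o = 136 (o = 2 - (-112 - 22) = 2 - 1*(-134) = 2 + 134 = 136)
o*(-70) = 136*(-70) = -9520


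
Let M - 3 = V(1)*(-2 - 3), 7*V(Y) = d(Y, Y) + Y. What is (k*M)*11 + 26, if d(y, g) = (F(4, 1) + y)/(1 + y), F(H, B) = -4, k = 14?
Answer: 543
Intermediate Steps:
d(y, g) = (-4 + y)/(1 + y)
V(Y) = Y/7 + (-4 + Y)/(7*(1 + Y)) (V(Y) = ((-4 + Y)/(1 + Y) + Y)/7 = (Y + (-4 + Y)/(1 + Y))/7 = Y/7 + (-4 + Y)/(7*(1 + Y)))
M = 47/14 (M = 3 + ((-4 + 1 + 1*(1 + 1))/(7*(1 + 1)))*(-2 - 3) = 3 + ((⅐)*(-4 + 1 + 1*2)/2)*(-5) = 3 + ((⅐)*(½)*(-4 + 1 + 2))*(-5) = 3 + ((⅐)*(½)*(-1))*(-5) = 3 - 1/14*(-5) = 3 + 5/14 = 47/14 ≈ 3.3571)
(k*M)*11 + 26 = (14*(47/14))*11 + 26 = 47*11 + 26 = 517 + 26 = 543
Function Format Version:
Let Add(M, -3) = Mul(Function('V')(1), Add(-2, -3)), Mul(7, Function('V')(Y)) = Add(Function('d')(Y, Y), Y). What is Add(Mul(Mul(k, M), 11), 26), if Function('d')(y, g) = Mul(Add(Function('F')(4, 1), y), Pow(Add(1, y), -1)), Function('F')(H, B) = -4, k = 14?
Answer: 543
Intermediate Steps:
Function('d')(y, g) = Mul(Pow(Add(1, y), -1), Add(-4, y)) (Function('d')(y, g) = Mul(Add(-4, y), Pow(Add(1, y), -1)) = Mul(Pow(Add(1, y), -1), Add(-4, y)))
Function('V')(Y) = Add(Mul(Rational(1, 7), Y), Mul(Rational(1, 7), Pow(Add(1, Y), -1), Add(-4, Y))) (Function('V')(Y) = Mul(Rational(1, 7), Add(Mul(Pow(Add(1, Y), -1), Add(-4, Y)), Y)) = Mul(Rational(1, 7), Add(Y, Mul(Pow(Add(1, Y), -1), Add(-4, Y)))) = Add(Mul(Rational(1, 7), Y), Mul(Rational(1, 7), Pow(Add(1, Y), -1), Add(-4, Y))))
M = Rational(47, 14) (M = Add(3, Mul(Mul(Rational(1, 7), Pow(Add(1, 1), -1), Add(-4, 1, Mul(1, Add(1, 1)))), Add(-2, -3))) = Add(3, Mul(Mul(Rational(1, 7), Pow(2, -1), Add(-4, 1, Mul(1, 2))), -5)) = Add(3, Mul(Mul(Rational(1, 7), Rational(1, 2), Add(-4, 1, 2)), -5)) = Add(3, Mul(Mul(Rational(1, 7), Rational(1, 2), -1), -5)) = Add(3, Mul(Rational(-1, 14), -5)) = Add(3, Rational(5, 14)) = Rational(47, 14) ≈ 3.3571)
Add(Mul(Mul(k, M), 11), 26) = Add(Mul(Mul(14, Rational(47, 14)), 11), 26) = Add(Mul(47, 11), 26) = Add(517, 26) = 543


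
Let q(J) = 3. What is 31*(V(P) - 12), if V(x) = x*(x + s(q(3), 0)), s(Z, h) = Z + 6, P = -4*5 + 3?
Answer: 3844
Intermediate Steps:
P = -17 (P = -20 + 3 = -17)
s(Z, h) = 6 + Z
V(x) = x*(9 + x) (V(x) = x*(x + (6 + 3)) = x*(x + 9) = x*(9 + x))
31*(V(P) - 12) = 31*(-17*(9 - 17) - 12) = 31*(-17*(-8) - 12) = 31*(136 - 12) = 31*124 = 3844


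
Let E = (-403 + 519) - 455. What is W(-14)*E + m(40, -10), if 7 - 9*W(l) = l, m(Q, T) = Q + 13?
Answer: -738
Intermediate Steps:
m(Q, T) = 13 + Q
W(l) = 7/9 - l/9
E = -339 (E = 116 - 455 = -339)
W(-14)*E + m(40, -10) = (7/9 - 1/9*(-14))*(-339) + (13 + 40) = (7/9 + 14/9)*(-339) + 53 = (7/3)*(-339) + 53 = -791 + 53 = -738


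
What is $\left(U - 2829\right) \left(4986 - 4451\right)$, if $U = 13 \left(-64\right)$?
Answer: $-1958635$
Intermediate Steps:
$U = -832$
$\left(U - 2829\right) \left(4986 - 4451\right) = \left(-832 - 2829\right) \left(4986 - 4451\right) = \left(-3661\right) 535 = -1958635$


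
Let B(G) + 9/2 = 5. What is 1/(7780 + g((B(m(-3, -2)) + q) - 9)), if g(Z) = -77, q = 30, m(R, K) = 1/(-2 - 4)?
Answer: 1/7703 ≈ 0.00012982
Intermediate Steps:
m(R, K) = -⅙ (m(R, K) = 1/(-6) = -⅙)
B(G) = ½ (B(G) = -9/2 + 5 = ½)
1/(7780 + g((B(m(-3, -2)) + q) - 9)) = 1/(7780 - 77) = 1/7703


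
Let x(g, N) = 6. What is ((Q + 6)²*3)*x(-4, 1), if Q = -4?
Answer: 72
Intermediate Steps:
((Q + 6)²*3)*x(-4, 1) = ((-4 + 6)²*3)*6 = (2²*3)*6 = (4*3)*6 = 12*6 = 72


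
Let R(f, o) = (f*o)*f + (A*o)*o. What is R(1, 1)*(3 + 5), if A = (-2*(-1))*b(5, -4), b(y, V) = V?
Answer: -56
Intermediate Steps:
A = -8 (A = -2*(-1)*(-4) = 2*(-4) = -8)
R(f, o) = -8*o² + o*f² (R(f, o) = (f*o)*f + (-8*o)*o = o*f² - 8*o² = -8*o² + o*f²)
R(1, 1)*(3 + 5) = (1*(1² - 8*1))*(3 + 5) = (1*(1 - 8))*8 = (1*(-7))*8 = -7*8 = -56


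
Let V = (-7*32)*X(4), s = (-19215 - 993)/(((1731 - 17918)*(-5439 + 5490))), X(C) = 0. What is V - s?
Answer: -6736/275179 ≈ -0.024479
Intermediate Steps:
s = 6736/275179 (s = -20208/((-16187*51)) = -20208/(-825537) = -20208*(-1/825537) = 6736/275179 ≈ 0.024479)
V = 0 (V = -7*32*0 = -224*0 = 0)
V - s = 0 - 1*6736/275179 = 0 - 6736/275179 = -6736/275179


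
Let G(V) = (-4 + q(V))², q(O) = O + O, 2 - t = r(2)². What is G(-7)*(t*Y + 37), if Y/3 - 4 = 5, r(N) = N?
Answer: -5508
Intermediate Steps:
Y = 27 (Y = 12 + 3*5 = 12 + 15 = 27)
t = -2 (t = 2 - 1*2² = 2 - 1*4 = 2 - 4 = -2)
q(O) = 2*O
G(V) = (-4 + 2*V)²
G(-7)*(t*Y + 37) = (4*(-2 - 7)²)*(-2*27 + 37) = (4*(-9)²)*(-54 + 37) = (4*81)*(-17) = 324*(-17) = -5508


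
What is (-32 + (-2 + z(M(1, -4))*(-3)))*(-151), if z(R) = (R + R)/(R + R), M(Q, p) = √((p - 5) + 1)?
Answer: 5587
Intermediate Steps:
M(Q, p) = √(-4 + p) (M(Q, p) = √((-5 + p) + 1) = √(-4 + p))
z(R) = 1 (z(R) = (2*R)/((2*R)) = (2*R)*(1/(2*R)) = 1)
(-32 + (-2 + z(M(1, -4))*(-3)))*(-151) = (-32 + (-2 + 1*(-3)))*(-151) = (-32 + (-2 - 3))*(-151) = (-32 - 5)*(-151) = -37*(-151) = 5587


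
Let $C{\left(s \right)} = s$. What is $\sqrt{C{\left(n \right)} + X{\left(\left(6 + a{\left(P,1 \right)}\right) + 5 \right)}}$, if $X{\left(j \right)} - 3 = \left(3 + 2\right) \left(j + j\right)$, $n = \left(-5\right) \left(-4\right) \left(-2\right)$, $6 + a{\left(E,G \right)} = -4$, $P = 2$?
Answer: $3 i \sqrt{3} \approx 5.1962 i$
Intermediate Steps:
$a{\left(E,G \right)} = -10$ ($a{\left(E,G \right)} = -6 - 4 = -10$)
$n = -40$ ($n = 20 \left(-2\right) = -40$)
$X{\left(j \right)} = 3 + 10 j$ ($X{\left(j \right)} = 3 + \left(3 + 2\right) \left(j + j\right) = 3 + 5 \cdot 2 j = 3 + 10 j$)
$\sqrt{C{\left(n \right)} + X{\left(\left(6 + a{\left(P,1 \right)}\right) + 5 \right)}} = \sqrt{-40 + \left(3 + 10 \left(\left(6 - 10\right) + 5\right)\right)} = \sqrt{-40 + \left(3 + 10 \left(-4 + 5\right)\right)} = \sqrt{-40 + \left(3 + 10 \cdot 1\right)} = \sqrt{-40 + \left(3 + 10\right)} = \sqrt{-40 + 13} = \sqrt{-27} = 3 i \sqrt{3}$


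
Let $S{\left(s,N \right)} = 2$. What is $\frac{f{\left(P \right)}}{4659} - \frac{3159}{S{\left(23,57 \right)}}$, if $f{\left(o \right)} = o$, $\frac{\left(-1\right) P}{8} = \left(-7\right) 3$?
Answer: $- \frac{4905815}{3106} \approx -1579.5$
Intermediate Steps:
$P = 168$ ($P = - 8 \left(\left(-7\right) 3\right) = \left(-8\right) \left(-21\right) = 168$)
$\frac{f{\left(P \right)}}{4659} - \frac{3159}{S{\left(23,57 \right)}} = \frac{168}{4659} - \frac{3159}{2} = 168 \cdot \frac{1}{4659} - \frac{3159}{2} = \frac{56}{1553} - \frac{3159}{2} = - \frac{4905815}{3106}$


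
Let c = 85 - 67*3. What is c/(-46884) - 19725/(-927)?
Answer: 25691512/1207263 ≈ 21.281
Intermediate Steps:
c = -116 (c = 85 - 201 = -116)
c/(-46884) - 19725/(-927) = -116/(-46884) - 19725/(-927) = -116*(-1/46884) - 19725*(-1/927) = 29/11721 + 6575/309 = 25691512/1207263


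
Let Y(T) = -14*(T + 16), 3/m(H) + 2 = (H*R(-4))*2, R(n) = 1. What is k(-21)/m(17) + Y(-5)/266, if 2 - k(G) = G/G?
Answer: 575/57 ≈ 10.088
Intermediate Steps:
m(H) = 3/(-2 + 2*H) (m(H) = 3/(-2 + (H*1)*2) = 3/(-2 + H*2) = 3/(-2 + 2*H))
k(G) = 1 (k(G) = 2 - G/G = 2 - 1*1 = 2 - 1 = 1)
Y(T) = -224 - 14*T (Y(T) = -14*(16 + T) = -224 - 14*T)
k(-21)/m(17) + Y(-5)/266 = 1/(3/(2*(-1 + 17))) + (-224 - 14*(-5))/266 = 1/((3/2)/16) + (-224 + 70)*(1/266) = 1/((3/2)*(1/16)) - 154*1/266 = 1/(3/32) - 11/19 = 1*(32/3) - 11/19 = 32/3 - 11/19 = 575/57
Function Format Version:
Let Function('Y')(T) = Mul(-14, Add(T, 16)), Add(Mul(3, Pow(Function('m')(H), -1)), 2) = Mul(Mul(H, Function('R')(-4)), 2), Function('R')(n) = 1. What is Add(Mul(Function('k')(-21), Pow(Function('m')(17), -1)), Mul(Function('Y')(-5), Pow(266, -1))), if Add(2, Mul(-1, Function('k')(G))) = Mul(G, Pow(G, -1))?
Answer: Rational(575, 57) ≈ 10.088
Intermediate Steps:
Function('m')(H) = Mul(3, Pow(Add(-2, Mul(2, H)), -1)) (Function('m')(H) = Mul(3, Pow(Add(-2, Mul(Mul(H, 1), 2)), -1)) = Mul(3, Pow(Add(-2, Mul(H, 2)), -1)) = Mul(3, Pow(Add(-2, Mul(2, H)), -1)))
Function('k')(G) = 1 (Function('k')(G) = Add(2, Mul(-1, Mul(G, Pow(G, -1)))) = Add(2, Mul(-1, 1)) = Add(2, -1) = 1)
Function('Y')(T) = Add(-224, Mul(-14, T)) (Function('Y')(T) = Mul(-14, Add(16, T)) = Add(-224, Mul(-14, T)))
Add(Mul(Function('k')(-21), Pow(Function('m')(17), -1)), Mul(Function('Y')(-5), Pow(266, -1))) = Add(Mul(1, Pow(Mul(Rational(3, 2), Pow(Add(-1, 17), -1)), -1)), Mul(Add(-224, Mul(-14, -5)), Pow(266, -1))) = Add(Mul(1, Pow(Mul(Rational(3, 2), Pow(16, -1)), -1)), Mul(Add(-224, 70), Rational(1, 266))) = Add(Mul(1, Pow(Mul(Rational(3, 2), Rational(1, 16)), -1)), Mul(-154, Rational(1, 266))) = Add(Mul(1, Pow(Rational(3, 32), -1)), Rational(-11, 19)) = Add(Mul(1, Rational(32, 3)), Rational(-11, 19)) = Add(Rational(32, 3), Rational(-11, 19)) = Rational(575, 57)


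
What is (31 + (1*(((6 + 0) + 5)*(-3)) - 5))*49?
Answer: -343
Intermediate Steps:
(31 + (1*(((6 + 0) + 5)*(-3)) - 5))*49 = (31 + (1*((6 + 5)*(-3)) - 5))*49 = (31 + (1*(11*(-3)) - 5))*49 = (31 + (1*(-33) - 5))*49 = (31 + (-33 - 5))*49 = (31 - 38)*49 = -7*49 = -343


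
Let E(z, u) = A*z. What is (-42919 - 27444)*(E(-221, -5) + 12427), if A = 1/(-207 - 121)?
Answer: -286819078551/328 ≈ -8.7445e+8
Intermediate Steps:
A = -1/328 (A = 1/(-328) = -1/328 ≈ -0.0030488)
E(z, u) = -z/328
(-42919 - 27444)*(E(-221, -5) + 12427) = (-42919 - 27444)*(-1/328*(-221) + 12427) = -70363*(221/328 + 12427) = -70363*4076277/328 = -286819078551/328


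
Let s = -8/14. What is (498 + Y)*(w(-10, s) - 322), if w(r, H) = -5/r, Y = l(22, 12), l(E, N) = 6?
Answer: -162036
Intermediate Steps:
Y = 6
s = -4/7 (s = -8*1/14 = -4/7 ≈ -0.57143)
(498 + Y)*(w(-10, s) - 322) = (498 + 6)*(-5/(-10) - 322) = 504*(-5*(-1/10) - 322) = 504*(1/2 - 322) = 504*(-643/2) = -162036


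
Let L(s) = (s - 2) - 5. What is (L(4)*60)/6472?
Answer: -45/1618 ≈ -0.027812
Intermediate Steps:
L(s) = -7 + s (L(s) = (-2 + s) - 5 = -7 + s)
(L(4)*60)/6472 = ((-7 + 4)*60)/6472 = -3*60*(1/6472) = -180*1/6472 = -45/1618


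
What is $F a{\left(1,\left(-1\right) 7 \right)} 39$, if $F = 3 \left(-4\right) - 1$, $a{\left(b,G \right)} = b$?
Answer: $-507$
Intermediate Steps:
$F = -13$ ($F = -12 - 1 = -13$)
$F a{\left(1,\left(-1\right) 7 \right)} 39 = \left(-13\right) 1 \cdot 39 = \left(-13\right) 39 = -507$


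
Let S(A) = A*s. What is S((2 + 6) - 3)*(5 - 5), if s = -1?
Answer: 0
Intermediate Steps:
S(A) = -A (S(A) = A*(-1) = -A)
S((2 + 6) - 3)*(5 - 5) = (-((2 + 6) - 3))*(5 - 5) = -(8 - 3)*0 = -1*5*0 = -5*0 = 0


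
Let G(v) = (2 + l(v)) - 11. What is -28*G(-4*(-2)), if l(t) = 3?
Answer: 168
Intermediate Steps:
G(v) = -6 (G(v) = (2 + 3) - 11 = 5 - 11 = -6)
-28*G(-4*(-2)) = -28*(-6) = 168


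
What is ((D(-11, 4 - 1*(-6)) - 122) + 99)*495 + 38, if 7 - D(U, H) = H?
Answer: -12832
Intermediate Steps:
D(U, H) = 7 - H
((D(-11, 4 - 1*(-6)) - 122) + 99)*495 + 38 = (((7 - (4 - 1*(-6))) - 122) + 99)*495 + 38 = (((7 - (4 + 6)) - 122) + 99)*495 + 38 = (((7 - 1*10) - 122) + 99)*495 + 38 = (((7 - 10) - 122) + 99)*495 + 38 = ((-3 - 122) + 99)*495 + 38 = (-125 + 99)*495 + 38 = -26*495 + 38 = -12870 + 38 = -12832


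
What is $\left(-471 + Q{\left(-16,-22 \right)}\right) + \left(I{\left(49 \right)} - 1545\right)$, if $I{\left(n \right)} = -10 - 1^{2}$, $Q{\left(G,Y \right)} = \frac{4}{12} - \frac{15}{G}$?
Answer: $- \frac{97235}{48} \approx -2025.7$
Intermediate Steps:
$Q{\left(G,Y \right)} = \frac{1}{3} - \frac{15}{G}$ ($Q{\left(G,Y \right)} = 4 \cdot \frac{1}{12} - \frac{15}{G} = \frac{1}{3} - \frac{15}{G}$)
$I{\left(n \right)} = -11$ ($I{\left(n \right)} = -10 - 1 = -11$)
$\left(-471 + Q{\left(-16,-22 \right)}\right) + \left(I{\left(49 \right)} - 1545\right) = \left(-471 + \frac{-45 - 16}{3 \left(-16\right)}\right) - 1556 = \left(-471 + \frac{1}{3} \left(- \frac{1}{16}\right) \left(-61\right)\right) - 1556 = \left(-471 + \frac{61}{48}\right) - 1556 = - \frac{22547}{48} - 1556 = - \frac{97235}{48}$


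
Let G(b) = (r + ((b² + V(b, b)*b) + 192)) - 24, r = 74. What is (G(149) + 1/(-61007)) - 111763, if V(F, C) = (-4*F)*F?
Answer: -812681323813/61007 ≈ -1.3321e+7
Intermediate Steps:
V(F, C) = -4*F²
G(b) = 242 + b² - 4*b³ (G(b) = (74 + ((b² + (-4*b²)*b) + 192)) - 24 = (74 + ((b² - 4*b³) + 192)) - 24 = (74 + (192 + b² - 4*b³)) - 24 = (266 + b² - 4*b³) - 24 = 242 + b² - 4*b³)
(G(149) + 1/(-61007)) - 111763 = ((242 + 149² - 4*149³) + 1/(-61007)) - 111763 = ((242 + 22201 - 4*3307949) - 1/61007) - 111763 = ((242 + 22201 - 13231796) - 1/61007) - 111763 = (-13209353 - 1/61007) - 111763 = -805862998472/61007 - 111763 = -812681323813/61007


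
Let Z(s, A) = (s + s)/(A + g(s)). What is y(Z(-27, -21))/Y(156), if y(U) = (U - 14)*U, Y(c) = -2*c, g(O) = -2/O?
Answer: 391959/4149925 ≈ 0.094450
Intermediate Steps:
Z(s, A) = 2*s/(A - 2/s) (Z(s, A) = (s + s)/(A - 2/s) = (2*s)/(A - 2/s) = 2*s/(A - 2/s))
y(U) = U*(-14 + U) (y(U) = (-14 + U)*U = U*(-14 + U))
y(Z(-27, -21))/Y(156) = ((2*(-27)²/(-2 - 21*(-27)))*(-14 + 2*(-27)²/(-2 - 21*(-27))))/((-2*156)) = ((2*729/(-2 + 567))*(-14 + 2*729/(-2 + 567)))/(-312) = ((2*729/565)*(-14 + 2*729/565))*(-1/312) = ((2*729*(1/565))*(-14 + 2*729*(1/565)))*(-1/312) = (1458*(-14 + 1458/565)/565)*(-1/312) = ((1458/565)*(-6452/565))*(-1/312) = -9407016/319225*(-1/312) = 391959/4149925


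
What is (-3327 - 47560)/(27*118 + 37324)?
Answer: -50887/40510 ≈ -1.2562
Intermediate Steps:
(-3327 - 47560)/(27*118 + 37324) = -50887/(3186 + 37324) = -50887/40510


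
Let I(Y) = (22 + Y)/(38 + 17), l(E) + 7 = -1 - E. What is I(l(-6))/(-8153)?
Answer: -4/89683 ≈ -4.4602e-5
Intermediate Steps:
l(E) = -8 - E (l(E) = -7 + (-1 - E) = -8 - E)
I(Y) = 2/5 + Y/55 (I(Y) = (22 + Y)/55 = (22 + Y)*(1/55) = 2/5 + Y/55)
I(l(-6))/(-8153) = (2/5 + (-8 - 1*(-6))/55)/(-8153) = (2/5 + (-8 + 6)/55)*(-1/8153) = (2/5 + (1/55)*(-2))*(-1/8153) = (2/5 - 2/55)*(-1/8153) = (4/11)*(-1/8153) = -4/89683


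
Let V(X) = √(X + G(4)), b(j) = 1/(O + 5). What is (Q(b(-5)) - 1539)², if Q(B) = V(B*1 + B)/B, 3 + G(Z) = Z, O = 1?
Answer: 2368569 - 12312*√3 ≈ 2.3472e+6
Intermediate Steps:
G(Z) = -3 + Z
b(j) = ⅙ (b(j) = 1/(1 + 5) = 1/6 = ⅙)
V(X) = √(1 + X) (V(X) = √(X + (-3 + 4)) = √(X + 1) = √(1 + X))
Q(B) = √(1 + 2*B)/B (Q(B) = √(1 + (B*1 + B))/B = √(1 + (B + B))/B = √(1 + 2*B)/B)
(Q(b(-5)) - 1539)² = (√(1 + 2*(⅙))/(⅙) - 1539)² = (6*√(1 + ⅓) - 1539)² = (6*√(4/3) - 1539)² = (6*(2*√3/3) - 1539)² = (4*√3 - 1539)² = (-1539 + 4*√3)²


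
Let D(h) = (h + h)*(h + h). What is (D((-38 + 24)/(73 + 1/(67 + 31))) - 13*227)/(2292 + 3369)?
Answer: -151066038239/289809375525 ≈ -0.52126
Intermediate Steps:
D(h) = 4*h**2 (D(h) = (2*h)*(2*h) = 4*h**2)
(D((-38 + 24)/(73 + 1/(67 + 31))) - 13*227)/(2292 + 3369) = (4*((-38 + 24)/(73 + 1/(67 + 31)))**2 - 13*227)/(2292 + 3369) = (4*(-14/(73 + 1/98))**2 - 2951)/5661 = (4*(-14/(73 + 1/98))**2 - 2951)*(1/5661) = (4*(-14/7155/98)**2 - 2951)*(1/5661) = (4*(-14*98/7155)**2 - 2951)*(1/5661) = (4*(-1372/7155)**2 - 2951)*(1/5661) = (4*(1882384/51194025) - 2951)*(1/5661) = (7529536/51194025 - 2951)*(1/5661) = -151066038239/51194025*1/5661 = -151066038239/289809375525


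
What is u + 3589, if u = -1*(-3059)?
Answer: 6648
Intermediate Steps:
u = 3059
u + 3589 = 3059 + 3589 = 6648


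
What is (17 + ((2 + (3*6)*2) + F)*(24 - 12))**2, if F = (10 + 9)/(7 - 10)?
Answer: 157609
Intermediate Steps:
F = -19/3 (F = 19/(-3) = 19*(-1/3) = -19/3 ≈ -6.3333)
(17 + ((2 + (3*6)*2) + F)*(24 - 12))**2 = (17 + ((2 + (3*6)*2) - 19/3)*(24 - 12))**2 = (17 + ((2 + 18*2) - 19/3)*12)**2 = (17 + ((2 + 36) - 19/3)*12)**2 = (17 + (38 - 19/3)*12)**2 = (17 + (95/3)*12)**2 = (17 + 380)**2 = 397**2 = 157609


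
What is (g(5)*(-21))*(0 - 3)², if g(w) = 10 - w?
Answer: -945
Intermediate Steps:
(g(5)*(-21))*(0 - 3)² = ((10 - 1*5)*(-21))*(0 - 3)² = ((10 - 5)*(-21))*(-3)² = (5*(-21))*9 = -105*9 = -945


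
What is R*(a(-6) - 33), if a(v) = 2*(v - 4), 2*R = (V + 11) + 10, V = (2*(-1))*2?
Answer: -901/2 ≈ -450.50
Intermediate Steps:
V = -4 (V = -2*2 = -4)
R = 17/2 (R = ((-4 + 11) + 10)/2 = (7 + 10)/2 = (½)*17 = 17/2 ≈ 8.5000)
a(v) = -8 + 2*v (a(v) = 2*(-4 + v) = -8 + 2*v)
R*(a(-6) - 33) = 17*((-8 + 2*(-6)) - 33)/2 = 17*((-8 - 12) - 33)/2 = 17*(-20 - 33)/2 = (17/2)*(-53) = -901/2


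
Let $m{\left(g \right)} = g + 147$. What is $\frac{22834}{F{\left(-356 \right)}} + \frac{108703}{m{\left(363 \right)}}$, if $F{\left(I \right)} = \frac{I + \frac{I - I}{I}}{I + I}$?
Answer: $\frac{23399383}{510} \approx 45881.0$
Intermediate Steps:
$m{\left(g \right)} = 147 + g$
$F{\left(I \right)} = \frac{1}{2}$ ($F{\left(I \right)} = \frac{I + \frac{0}{I}}{2 I} = \left(I + 0\right) \frac{1}{2 I} = I \frac{1}{2 I} = \frac{1}{2}$)
$\frac{22834}{F{\left(-356 \right)}} + \frac{108703}{m{\left(363 \right)}} = 22834 \frac{1}{\frac{1}{2}} + \frac{108703}{147 + 363} = 22834 \cdot 2 + \frac{108703}{510} = 45668 + 108703 \cdot \frac{1}{510} = 45668 + \frac{108703}{510} = \frac{23399383}{510}$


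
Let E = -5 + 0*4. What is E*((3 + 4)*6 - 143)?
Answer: 505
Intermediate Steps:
E = -5 (E = -5 + 0 = -5)
E*((3 + 4)*6 - 143) = -5*((3 + 4)*6 - 143) = -5*(7*6 - 143) = -5*(42 - 143) = -5*(-101) = 505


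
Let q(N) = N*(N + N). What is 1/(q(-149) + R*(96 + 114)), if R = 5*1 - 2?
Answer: 1/45032 ≈ 2.2206e-5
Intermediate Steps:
q(N) = 2*N**2 (q(N) = N*(2*N) = 2*N**2)
R = 3 (R = 5 - 2 = 3)
1/(q(-149) + R*(96 + 114)) = 1/(2*(-149)**2 + 3*(96 + 114)) = 1/(2*22201 + 3*210) = 1/(44402 + 630) = 1/45032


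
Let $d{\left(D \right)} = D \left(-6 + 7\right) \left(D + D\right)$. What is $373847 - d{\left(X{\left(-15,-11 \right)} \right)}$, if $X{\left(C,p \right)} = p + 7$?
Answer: $373815$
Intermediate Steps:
$X{\left(C,p \right)} = 7 + p$
$d{\left(D \right)} = 2 D^{2}$ ($d{\left(D \right)} = D 1 \cdot 2 D = D 2 D = 2 D^{2}$)
$373847 - d{\left(X{\left(-15,-11 \right)} \right)} = 373847 - 2 \left(7 - 11\right)^{2} = 373847 - 2 \left(-4\right)^{2} = 373847 - 2 \cdot 16 = 373847 - 32 = 373815$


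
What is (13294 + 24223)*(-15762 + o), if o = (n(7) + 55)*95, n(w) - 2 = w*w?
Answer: -213546764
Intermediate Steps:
n(w) = 2 + w**2 (n(w) = 2 + w*w = 2 + w**2)
o = 10070 (o = ((2 + 7**2) + 55)*95 = ((2 + 49) + 55)*95 = (51 + 55)*95 = 106*95 = 10070)
(13294 + 24223)*(-15762 + o) = (13294 + 24223)*(-15762 + 10070) = 37517*(-5692) = -213546764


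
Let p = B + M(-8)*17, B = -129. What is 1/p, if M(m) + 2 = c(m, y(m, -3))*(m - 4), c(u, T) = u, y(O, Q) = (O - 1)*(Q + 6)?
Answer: 1/1469 ≈ 0.00068074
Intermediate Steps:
y(O, Q) = (-1 + O)*(6 + Q)
M(m) = -2 + m*(-4 + m) (M(m) = -2 + m*(m - 4) = -2 + m*(-4 + m))
p = 1469 (p = -129 + (-2 + (-8)² - 4*(-8))*17 = -129 + (-2 + 64 + 32)*17 = -129 + 94*17 = -129 + 1598 = 1469)
1/p = 1/1469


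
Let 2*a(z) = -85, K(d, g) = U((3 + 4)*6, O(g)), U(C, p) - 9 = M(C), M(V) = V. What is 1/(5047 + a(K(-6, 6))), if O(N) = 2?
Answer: 2/10009 ≈ 0.00019982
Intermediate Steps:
U(C, p) = 9 + C
K(d, g) = 51 (K(d, g) = 9 + (3 + 4)*6 = 9 + 7*6 = 9 + 42 = 51)
a(z) = -85/2 (a(z) = (1/2)*(-85) = -85/2)
1/(5047 + a(K(-6, 6))) = 1/(5047 - 85/2) = 1/(10009/2) = 2/10009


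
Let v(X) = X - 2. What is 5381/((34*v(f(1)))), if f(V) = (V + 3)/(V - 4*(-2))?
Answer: -48429/476 ≈ -101.74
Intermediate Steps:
f(V) = (3 + V)/(8 + V) (f(V) = (3 + V)/(V + 8) = (3 + V)/(8 + V))
v(X) = -2 + X
5381/((34*v(f(1)))) = 5381/((34*(-2 + (3 + 1)/(8 + 1)))) = 5381/((34*(-2 + 4/9))) = 5381/((34*(-14/9))) = 5381/(-476/9) = 5381*(-9/476) = -48429/476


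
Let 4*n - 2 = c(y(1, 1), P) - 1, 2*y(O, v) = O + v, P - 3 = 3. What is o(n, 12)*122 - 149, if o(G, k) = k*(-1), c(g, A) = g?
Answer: -1613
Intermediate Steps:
P = 6 (P = 3 + 3 = 6)
y(O, v) = O/2 + v/2 (y(O, v) = (O + v)/2 = O/2 + v/2)
n = 1/2 (n = 1/2 + (((1/2)*1 + (1/2)*1) - 1)/4 = 1/2 + ((1/2 + 1/2) - 1)/4 = 1/2 + (1 - 1)/4 = 1/2 + (1/4)*0 = 1/2 + 0 = 1/2 ≈ 0.50000)
o(G, k) = -k
o(n, 12)*122 - 149 = -1*12*122 - 149 = -12*122 - 149 = -1464 - 149 = -1613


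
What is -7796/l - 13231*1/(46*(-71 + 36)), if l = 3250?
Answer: 3044919/523250 ≈ 5.8192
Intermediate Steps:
-7796/l - 13231*1/(46*(-71 + 36)) = -7796/3250 - 13231*1/(46*(-71 + 36)) = -7796*1/3250 - 13231/((-35*46)) = -3898/1625 - 13231/(-1610) = -3898/1625 - 13231*(-1/1610) = -3898/1625 + 13231/1610 = 3044919/523250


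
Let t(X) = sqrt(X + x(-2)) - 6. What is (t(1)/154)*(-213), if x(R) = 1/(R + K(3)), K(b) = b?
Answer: 639/77 - 213*sqrt(2)/154 ≈ 6.3427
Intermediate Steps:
x(R) = 1/(3 + R) (x(R) = 1/(R + 3) = 1/(3 + R))
t(X) = -6 + sqrt(1 + X) (t(X) = sqrt(X + 1/(3 - 2)) - 6 = sqrt(X + 1/1) - 6 = sqrt(X + 1) - 6 = sqrt(1 + X) - 6 = -6 + sqrt(1 + X))
(t(1)/154)*(-213) = ((-6 + sqrt(1 + 1))/154)*(-213) = ((-6 + sqrt(2))*(1/154))*(-213) = (-3/77 + sqrt(2)/154)*(-213) = 639/77 - 213*sqrt(2)/154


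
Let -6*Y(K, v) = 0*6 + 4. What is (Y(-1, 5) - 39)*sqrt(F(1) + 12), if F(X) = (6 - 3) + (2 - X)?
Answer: -476/3 ≈ -158.67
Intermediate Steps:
Y(K, v) = -2/3 (Y(K, v) = -(0*6 + 4)/6 = -(0 + 4)/6 = -1/6*4 = -2/3)
F(X) = 5 - X (F(X) = 3 + (2 - X) = 5 - X)
(Y(-1, 5) - 39)*sqrt(F(1) + 12) = (-2/3 - 39)*sqrt((5 - 1*1) + 12) = -119*sqrt((5 - 1) + 12)/3 = -119*sqrt(4 + 12)/3 = -119*sqrt(16)/3 = -119/3*4 = -476/3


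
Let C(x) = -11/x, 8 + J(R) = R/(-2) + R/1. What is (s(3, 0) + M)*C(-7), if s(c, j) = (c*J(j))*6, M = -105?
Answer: -2739/7 ≈ -391.29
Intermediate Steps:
J(R) = -8 + R/2 (J(R) = -8 + (R/(-2) + R/1) = -8 + (R*(-1/2) + R*1) = -8 + (-R/2 + R) = -8 + R/2)
s(c, j) = 6*c*(-8 + j/2) (s(c, j) = (c*(-8 + j/2))*6 = 6*c*(-8 + j/2))
(s(3, 0) + M)*C(-7) = (3*3*(-16 + 0) - 105)*(-11/(-7)) = (3*3*(-16) - 105)*(-11*(-1/7)) = (-144 - 105)*(11/7) = -249*11/7 = -2739/7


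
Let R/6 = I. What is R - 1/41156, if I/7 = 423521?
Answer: 732078071591/41156 ≈ 1.7788e+7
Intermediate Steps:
I = 2964647 (I = 7*423521 = 2964647)
R = 17787882 (R = 6*2964647 = 17787882)
R - 1/41156 = 17787882 - 1/41156 = 732078071591/41156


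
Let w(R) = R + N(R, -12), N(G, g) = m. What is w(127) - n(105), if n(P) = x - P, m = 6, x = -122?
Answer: 360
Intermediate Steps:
N(G, g) = 6
n(P) = -122 - P
w(R) = 6 + R (w(R) = R + 6 = 6 + R)
w(127) - n(105) = (6 + 127) - (-122 - 1*105) = 133 - (-122 - 105) = 133 - 1*(-227) = 133 + 227 = 360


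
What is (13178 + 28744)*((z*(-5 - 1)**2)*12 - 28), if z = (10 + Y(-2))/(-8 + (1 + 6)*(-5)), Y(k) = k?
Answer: -195356520/43 ≈ -4.5432e+6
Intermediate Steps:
z = -8/43 (z = (10 - 2)/(-8 + (1 + 6)*(-5)) = 8/(-8 + 7*(-5)) = 8/(-8 - 35) = 8/(-43) = 8*(-1/43) = -8/43 ≈ -0.18605)
(13178 + 28744)*((z*(-5 - 1)**2)*12 - 28) = (13178 + 28744)*(-8*(-5 - 1)**2/43*12 - 28) = 41922*(-8/43*(-6)**2*12 - 28) = 41922*(-8/43*36*12 - 28) = 41922*(-288/43*12 - 28) = 41922*(-3456/43 - 28) = 41922*(-4660/43) = -195356520/43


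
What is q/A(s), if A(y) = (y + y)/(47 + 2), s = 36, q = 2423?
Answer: 118727/72 ≈ 1649.0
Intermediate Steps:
A(y) = 2*y/49 (A(y) = (2*y)/49 = (2*y)*(1/49) = 2*y/49)
q/A(s) = 2423/(((2/49)*36)) = 2423/(72/49) = 2423*(49/72) = 118727/72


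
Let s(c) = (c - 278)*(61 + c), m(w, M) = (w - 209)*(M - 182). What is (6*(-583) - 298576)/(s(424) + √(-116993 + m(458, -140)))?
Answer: -21389859940/5014253271 + 302074*I*√197171/5014253271 ≈ -4.2658 + 0.02675*I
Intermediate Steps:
m(w, M) = (-209 + w)*(-182 + M)
s(c) = (-278 + c)*(61 + c)
(6*(-583) - 298576)/(s(424) + √(-116993 + m(458, -140))) = (6*(-583) - 298576)/((-16958 + 424² - 217*424) + √(-116993 + (38038 - 209*(-140) - 182*458 - 140*458))) = (-3498 - 298576)/((-16958 + 179776 - 92008) + √(-116993 + (38038 + 29260 - 83356 - 64120))) = -302074/(70810 + √(-116993 - 80178)) = -302074/(70810 + √(-197171)) = -302074/(70810 + I*√197171)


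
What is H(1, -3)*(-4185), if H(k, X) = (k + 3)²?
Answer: -66960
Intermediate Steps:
H(k, X) = (3 + k)²
H(1, -3)*(-4185) = (3 + 1)²*(-4185) = 4²*(-4185) = 16*(-4185) = -66960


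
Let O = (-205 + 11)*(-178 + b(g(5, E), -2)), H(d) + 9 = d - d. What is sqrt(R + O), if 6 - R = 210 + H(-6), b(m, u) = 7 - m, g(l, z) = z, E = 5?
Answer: sqrt(33949) ≈ 184.25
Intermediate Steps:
H(d) = -9 (H(d) = -9 + (d - d) = -9 + 0 = -9)
R = -195 (R = 6 - (210 - 9) = 6 - 1*201 = 6 - 201 = -195)
O = 34144 (O = (-205 + 11)*(-178 + (7 - 1*5)) = -194*(-178 + (7 - 5)) = -194*(-178 + 2) = -194*(-176) = 34144)
sqrt(R + O) = sqrt(-195 + 34144) = sqrt(33949)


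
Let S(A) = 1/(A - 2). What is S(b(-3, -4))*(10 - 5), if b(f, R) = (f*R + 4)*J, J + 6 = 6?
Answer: -5/2 ≈ -2.5000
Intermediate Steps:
J = 0 (J = -6 + 6 = 0)
b(f, R) = 0 (b(f, R) = (f*R + 4)*0 = (R*f + 4)*0 = (4 + R*f)*0 = 0)
S(A) = 1/(-2 + A)
S(b(-3, -4))*(10 - 5) = (10 - 5)/(-2 + 0) = 5/(-2) = -½*5 = -5/2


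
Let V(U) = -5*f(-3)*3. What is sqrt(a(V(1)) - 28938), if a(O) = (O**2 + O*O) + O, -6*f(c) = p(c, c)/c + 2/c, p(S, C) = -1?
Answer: I*sqrt(260437)/3 ≈ 170.11*I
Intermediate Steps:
f(c) = -1/(6*c) (f(c) = -(-1/c + 2/c)/6 = -1/(6*c))
V(U) = -5/6 (V(U) = -(-5)/(6*(-3))*3 = -(-5)*(-1)/(6*3)*3 = -5*1/18*3 = -5/18*3 = -5/6)
a(O) = O + 2*O**2 (a(O) = (O**2 + O**2) + O = 2*O**2 + O = O + 2*O**2)
sqrt(a(V(1)) - 28938) = sqrt(-5*(1 + 2*(-5/6))/6 - 28938) = sqrt(-5*(1 - 5/3)/6 - 28938) = sqrt(-5/6*(-2/3) - 28938) = sqrt(5/9 - 28938) = sqrt(-260437/9) = I*sqrt(260437)/3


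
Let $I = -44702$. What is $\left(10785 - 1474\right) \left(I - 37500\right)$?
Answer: $-765382822$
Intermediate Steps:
$\left(10785 - 1474\right) \left(I - 37500\right) = \left(10785 - 1474\right) \left(-44702 - 37500\right) = 9311 \left(-82202\right) = -765382822$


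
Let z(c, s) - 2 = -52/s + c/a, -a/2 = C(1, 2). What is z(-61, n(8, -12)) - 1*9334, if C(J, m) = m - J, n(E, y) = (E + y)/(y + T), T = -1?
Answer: -18941/2 ≈ -9470.5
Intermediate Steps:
n(E, y) = (E + y)/(-1 + y) (n(E, y) = (E + y)/(y - 1) = (E + y)/(-1 + y))
a = -2 (a = -2*(2 - 1*1) = -2*(2 - 1) = -2*1 = -2)
z(c, s) = 2 - 52/s - c/2 (z(c, s) = 2 + (-52/s + c/(-2)) = 2 + (-52/s + c*(-1/2)) = 2 + (-52/s - c/2) = 2 - 52/s - c/2)
z(-61, n(8, -12)) - 1*9334 = (2 - 52*(-1 - 12)/(8 - 12) - 1/2*(-61)) - 1*9334 = (2 - 52/(-4/(-13)) + 61/2) - 9334 = (2 - 52/((-1/13*(-4))) + 61/2) - 9334 = (2 - 52/4/13 + 61/2) - 9334 = (2 - 52*13/4 + 61/2) - 9334 = (2 - 169 + 61/2) - 9334 = -273/2 - 9334 = -18941/2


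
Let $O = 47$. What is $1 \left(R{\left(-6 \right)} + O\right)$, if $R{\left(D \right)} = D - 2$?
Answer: $39$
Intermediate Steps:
$R{\left(D \right)} = -2 + D$
$1 \left(R{\left(-6 \right)} + O\right) = 1 \left(\left(-2 - 6\right) + 47\right) = 1 \left(-8 + 47\right) = 1 \cdot 39 = 39$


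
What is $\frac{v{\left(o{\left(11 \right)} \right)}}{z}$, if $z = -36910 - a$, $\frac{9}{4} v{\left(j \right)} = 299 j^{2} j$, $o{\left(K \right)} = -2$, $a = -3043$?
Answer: $\frac{9568}{304803} \approx 0.031391$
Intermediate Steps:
$v{\left(j \right)} = \frac{1196 j^{3}}{9}$ ($v{\left(j \right)} = \frac{4 \cdot 299 j^{2} j}{9} = \frac{4 \cdot 299 j^{3}}{9} = \frac{1196 j^{3}}{9}$)
$z = -33867$ ($z = -36910 - -3043 = -36910 + 3043 = -33867$)
$\frac{v{\left(o{\left(11 \right)} \right)}}{z} = \frac{\frac{1196}{9} \left(-2\right)^{3}}{-33867} = \frac{1196}{9} \left(-8\right) \left(- \frac{1}{33867}\right) = \left(- \frac{9568}{9}\right) \left(- \frac{1}{33867}\right) = \frac{9568}{304803}$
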